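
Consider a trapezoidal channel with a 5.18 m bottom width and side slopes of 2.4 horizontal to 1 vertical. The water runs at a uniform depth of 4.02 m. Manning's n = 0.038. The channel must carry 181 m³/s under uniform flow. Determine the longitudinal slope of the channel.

S = 0.00442

With bottom width b = 5.18 m and side slope z = 2.4: A = (b + zy)y = (5.18 + 2.4×4.02)×4.02 = 59.61 m²; P = b + 2y√(1+z²) = 5.18 + 2×4.02×2.6 = 26.08 m.
Hydraulic radius R = A/P = 59.61/26.08 = 2.285 m.
From Manning's equation, S = [nQ / (1 A R^(2/3))]² = [0.038 × 181 / (1 × 59.61 × 2.285^(2/3))]² = 0.00442.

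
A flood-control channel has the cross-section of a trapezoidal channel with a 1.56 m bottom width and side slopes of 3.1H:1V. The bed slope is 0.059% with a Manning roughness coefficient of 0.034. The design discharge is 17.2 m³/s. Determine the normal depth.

Manning's equation rearranged: A R^(2/3) = nQ / (1·√S) = 0.034 × 17.2 / (√0.00059) = 24.08.
Trying y = 2.9 m: A R^(2/3) = 40.02 — high.
Trying y = 2.36 m: A R^(2/3) = 24.14 — close enough.

y_n = 2.36 m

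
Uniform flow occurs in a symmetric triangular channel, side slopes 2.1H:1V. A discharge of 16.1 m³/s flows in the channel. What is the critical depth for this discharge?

y_c = 1.64 m

At critical depth, Q² T / (g A³) = 1, i.e. A³/T = Q²/g = 16.1²/9.81 = 26.42.
Try y = 2.08 m: A³/T = 85.85 — over.
Try y = 1.29 m: A³/T = 7.877 — short.
Try y = 1.64 m: A³/T = 26.16 — ≈ 26.42.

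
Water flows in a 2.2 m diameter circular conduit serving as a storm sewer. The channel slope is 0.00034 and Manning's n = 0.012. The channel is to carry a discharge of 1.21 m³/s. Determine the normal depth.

Manning's equation rearranged: A R^(2/3) = nQ / (1·√S) = 0.012 × 1.21 / (√0.00034) = 0.7875.
Trying y = 0.719 m: A R^(2/3) = 0.5892 — low.
Trying y = 0.839 m: A R^(2/3) = 0.7876 — close enough.

y_n = 0.839 m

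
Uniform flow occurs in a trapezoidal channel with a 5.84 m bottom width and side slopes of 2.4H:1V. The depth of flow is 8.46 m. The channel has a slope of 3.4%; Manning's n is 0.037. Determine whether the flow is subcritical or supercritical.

supercritical

With bottom width b = 5.84 m and side slope z = 2.4: A = (b + zy)y = (5.84 + 2.4×8.46)×8.46 = 221.2 m²; P = b + 2y√(1+z²) = 5.84 + 2×8.46×2.6 = 49.83 m.
Hydraulic radius R = A/P = 221.2/49.83 = 4.438 m.
V = (1/n) R^(2/3) √S = (1/0.037) × 4.438^(2/3) × √0.034 = 13.46 m/s. Hydraulic depth D_h = A/T = 221.2/46.45 = 4.762 m.
Froude number Fr = V/√(g·D_h) = 13.46/√(9.81×4.762) = 1.97, which is greater than 1, so the flow is supercritical.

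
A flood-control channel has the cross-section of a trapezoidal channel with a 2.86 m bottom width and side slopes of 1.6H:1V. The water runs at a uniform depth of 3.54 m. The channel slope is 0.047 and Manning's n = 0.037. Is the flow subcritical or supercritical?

supercritical

With bottom width b = 2.86 m and side slope z = 1.6: A = (b + zy)y = (2.86 + 1.6×3.54)×3.54 = 30.17 m²; P = b + 2y√(1+z²) = 2.86 + 2×3.54×1.887 = 16.22 m.
Hydraulic radius R = A/P = 30.17/16.22 = 1.861 m.
V = (1/n) R^(2/3) √S = (1/0.037) × 1.861^(2/3) × √0.047 = 8.863 m/s. Hydraulic depth D_h = A/T = 30.17/14.19 = 2.127 m.
Froude number Fr = V/√(g·D_h) = 8.863/√(9.81×2.127) = 1.94, which is greater than 1, so the flow is supercritical.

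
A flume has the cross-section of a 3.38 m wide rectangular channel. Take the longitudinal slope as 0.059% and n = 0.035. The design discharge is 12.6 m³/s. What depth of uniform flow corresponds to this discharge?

y_n = 4.65 m

Manning's equation rearranged: A R^(2/3) = nQ / (1·√S) = 0.035 × 12.6 / (√0.00059) = 18.16.
Trying y = 4.12 m: A R^(2/3) = 15.71 — low.
Trying y = 5.22 m: A R^(2/3) = 20.76 — high.
Trying y = 4.65 m: A R^(2/3) = 18.14 — close enough.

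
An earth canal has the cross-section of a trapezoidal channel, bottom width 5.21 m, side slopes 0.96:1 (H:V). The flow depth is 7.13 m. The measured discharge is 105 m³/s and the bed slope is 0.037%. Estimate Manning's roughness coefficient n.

With bottom width b = 5.21 m and side slope z = 0.96: A = (b + zy)y = (5.21 + 0.96×7.13)×7.13 = 85.95 m²; P = b + 2y√(1+z²) = 5.21 + 2×7.13×1.386 = 24.98 m.
Hydraulic radius R = A/P = 85.95/24.98 = 3.441 m.
Rearranging Manning's equation: n = (1/Q) A R^(2/3) S^(1/2) = (1/105) × 85.95 × 3.441^(2/3) × √0.00037 = 0.0359.

n = 0.0359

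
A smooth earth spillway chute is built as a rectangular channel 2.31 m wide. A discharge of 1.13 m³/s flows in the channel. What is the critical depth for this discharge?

For a rectangular channel, critical depth y_c = (q²/g)^(1/3) where q = Q/b = 1.13/2.31 = 0.4892 m²/s.
So y_c = (0.4892²/9.81)^(1/3) = 0.29 m.

y_c = 0.29 m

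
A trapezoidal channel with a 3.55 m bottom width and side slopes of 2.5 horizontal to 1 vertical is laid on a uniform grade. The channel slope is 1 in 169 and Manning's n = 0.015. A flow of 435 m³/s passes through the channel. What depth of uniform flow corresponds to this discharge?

y_n = 3.89 m

Manning's equation rearranged: A R^(2/3) = nQ / (1·√S) = 0.015 × 435 / (√0.005917) = 84.82.
Trying y = 3.48 m: A R^(2/3) = 65.68 — low.
Trying y = 3.89 m: A R^(2/3) = 84.9 — ≈ 84.82.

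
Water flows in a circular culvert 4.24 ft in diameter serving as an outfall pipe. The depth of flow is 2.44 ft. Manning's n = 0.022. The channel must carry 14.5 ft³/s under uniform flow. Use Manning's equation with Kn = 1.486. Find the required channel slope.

S = 0.000539

For a circular section of diameter D = 4.24 ft at depth y = 2.44 ft, the central angle is θ = 2 arccos(1 − 2y/D) = 3.445 rad. Then A = (D²/8)(θ − sin θ) = 8.411 ft² and P = Dθ/2 = 7.303 ft.
Hydraulic radius R = A/P = 8.411/7.303 = 1.152 ft.
From Manning's equation, S = [nQ / (1.486 A R^(2/3))]² = [0.022 × 14.5 / (1.486 × 8.411 × 1.152^(2/3))]² = 0.000539.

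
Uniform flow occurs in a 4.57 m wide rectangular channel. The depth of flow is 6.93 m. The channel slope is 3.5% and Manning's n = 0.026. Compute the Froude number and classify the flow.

Flow area A = b·y = 4.57 × 6.93 = 31.67 m². Wetted perimeter P = b + 2y = 4.57 + 2×6.93 = 18.43 m.
Hydraulic radius R = A/P = 31.67/18.43 = 1.718 m.
V = (1/n) R^(2/3) √S = (1/0.026) × 1.718^(2/3) × √0.035 = 10.32 m/s. Hydraulic depth D_h = A/T = 31.67/4.57 = 6.93 m.
Froude number Fr = V/√(g·D_h) = 10.32/√(9.81×6.93) = 1.25, which is greater than 1, so the flow is supercritical.

supercritical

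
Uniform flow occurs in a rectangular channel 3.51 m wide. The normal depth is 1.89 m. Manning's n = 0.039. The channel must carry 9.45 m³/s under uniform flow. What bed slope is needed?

S = 0.0035

Flow area A = b·y = 3.51 × 1.89 = 6.634 m². Wetted perimeter P = b + 2y = 3.51 + 2×1.89 = 7.29 m.
Hydraulic radius R = A/P = 6.634/7.29 = 0.91 m.
From Manning's equation, S = [nQ / (1 A R^(2/3))]² = [0.039 × 9.45 / (1 × 6.634 × 0.91^(2/3))]² = 0.0035.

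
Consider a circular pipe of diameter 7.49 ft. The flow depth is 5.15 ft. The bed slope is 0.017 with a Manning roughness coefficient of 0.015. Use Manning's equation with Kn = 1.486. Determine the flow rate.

Q = 707 ft³/s

For a circular section of diameter D = 7.49 ft at depth y = 5.15 ft, the central angle is θ = 2 arccos(1 − 2y/D) = 3.911 rad. Then A = (D²/8)(θ − sin θ) = 32.3 ft² and P = Dθ/2 = 14.65 ft.
Hydraulic radius R = A/P = 32.3/14.65 = 2.206 ft.
Manning's equation: Q = (1.486/n) A R^(2/3) S^(1/2) = (1.486/0.015) × 32.3 × 2.206^(2/3) × 0.017^(1/2) = 707 ft³/s.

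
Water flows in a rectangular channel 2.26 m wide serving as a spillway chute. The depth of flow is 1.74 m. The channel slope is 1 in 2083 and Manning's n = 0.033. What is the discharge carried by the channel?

Flow area A = b·y = 2.26 × 1.74 = 3.932 m². Wetted perimeter P = b + 2y = 2.26 + 2×1.74 = 5.74 m.
Hydraulic radius R = A/P = 3.932/5.74 = 0.6851 m.
Manning's equation: Q = (1/n) A R^(2/3) S^(1/2) = (1/0.033) × 3.932 × 0.6851^(2/3) × 0.0004801^(1/2) = 2.03 m³/s.

Q = 2.03 m³/s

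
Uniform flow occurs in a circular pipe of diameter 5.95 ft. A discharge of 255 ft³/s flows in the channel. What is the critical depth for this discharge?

At critical depth, Q² T / (g A³) = 1, i.e. A³/T = Q²/g = 255²/32.2 = 2019.
At y = 3.58 ft: A³/T = 916.4 — low.
At y = 4.97 ft: A³/T = 3460 — high.
At y = 4.38 ft: A³/T = 2014 — ≈ 2019.

y_c = 4.38 ft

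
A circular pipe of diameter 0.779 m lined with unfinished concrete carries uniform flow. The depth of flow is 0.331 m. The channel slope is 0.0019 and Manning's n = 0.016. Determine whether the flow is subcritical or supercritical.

For a circular section of diameter D = 0.779 m at depth y = 0.331 m, the central angle is θ = 2 arccos(1 − 2y/D) = 2.84 rad. Then A = (D²/8)(θ − sin θ) = 0.1929 m² and P = Dθ/2 = 1.106 m.
Hydraulic radius R = A/P = 0.1929/1.106 = 0.1744 m.
V = (1/n) R^(2/3) √S = (1/0.016) × 0.1744^(2/3) × √0.0019 = 0.8503 m/s. Hydraulic depth D_h = A/T = 0.1929/0.7702 = 0.2505 m.
Froude number Fr = V/√(g·D_h) = 0.8503/√(9.81×0.2505) = 0.542, which is less than 1, so the flow is subcritical.

subcritical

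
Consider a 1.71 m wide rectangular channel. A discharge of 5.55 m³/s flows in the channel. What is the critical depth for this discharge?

For a rectangular channel, critical depth y_c = (q²/g)^(1/3) where q = Q/b = 5.55/1.71 = 3.246 m²/s.
So y_c = (3.246²/9.81)^(1/3) = 1.02 m.

y_c = 1.02 m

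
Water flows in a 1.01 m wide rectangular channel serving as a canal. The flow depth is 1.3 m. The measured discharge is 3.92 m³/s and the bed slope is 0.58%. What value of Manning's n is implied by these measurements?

n = 0.013

Flow area A = b·y = 1.01 × 1.3 = 1.313 m². Wetted perimeter P = b + 2y = 1.01 + 2×1.3 = 3.61 m.
Hydraulic radius R = A/P = 1.313/3.61 = 0.3637 m.
Rearranging Manning's equation: n = (1/Q) A R^(2/3) S^(1/2) = (1/3.92) × 1.313 × 0.3637^(2/3) × √0.0058 = 0.013.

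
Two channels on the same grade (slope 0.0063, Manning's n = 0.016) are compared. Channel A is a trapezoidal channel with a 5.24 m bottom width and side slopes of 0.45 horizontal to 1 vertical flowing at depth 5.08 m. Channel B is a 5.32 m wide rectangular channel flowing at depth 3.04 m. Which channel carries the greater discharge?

Channel A: With bottom width b = 5.24 m and side slope z = 0.45: A = (b + zy)y = (5.24 + 0.45×5.08)×5.08 = 38.23 m²; P = b + 2y√(1+z²) = 5.24 + 2×5.08×1.097 = 16.38 m. Hydraulic radius R = A/P = 38.23/16.38 = 2.334 m. Q_A = (1/0.016)·38.23·2.334^(2/3)·√0.0063 = 333.7 m³/s.
Channel B: Flow area A = b·y = 5.32 × 3.04 = 16.17 m². Wetted perimeter P = b + 2y = 5.32 + 2×3.04 = 11.4 m. Hydraulic radius R = A/P = 16.17/11.4 = 1.419 m. Q_B = (1/0.016)·16.17·1.419^(2/3)·√0.0063 = 101.3 m³/s.
Q_A = 333.7 m³/s vs Q_B = 101.3 m³/s, so channel A carries more.

channel A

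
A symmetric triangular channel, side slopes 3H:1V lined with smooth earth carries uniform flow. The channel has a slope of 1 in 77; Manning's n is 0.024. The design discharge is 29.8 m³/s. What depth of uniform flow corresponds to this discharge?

Manning's equation rearranged: A R^(2/3) = nQ / (1·√S) = 0.024 × 29.8 / (√0.01299) = 6.276.
Trying y = 1.76 m: A R^(2/3) = 8.239 — too large.
Trying y = 1.11 m: A R^(2/3) = 2.41 — too small.
Trying y = 1.59 m: A R^(2/3) = 6.284 — close enough.

y_n = 1.59 m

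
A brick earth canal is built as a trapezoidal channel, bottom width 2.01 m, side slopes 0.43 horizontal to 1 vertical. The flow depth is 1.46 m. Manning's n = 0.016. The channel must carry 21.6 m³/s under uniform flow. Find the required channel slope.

S = 0.012

With bottom width b = 2.01 m and side slope z = 0.43: A = (b + zy)y = (2.01 + 0.43×1.46)×1.46 = 3.851 m²; P = b + 2y√(1+z²) = 2.01 + 2×1.46×1.089 = 5.189 m.
Hydraulic radius R = A/P = 3.851/5.189 = 0.7423 m.
From Manning's equation, S = [nQ / (1 A R^(2/3))]² = [0.016 × 21.6 / (1 × 3.851 × 0.7423^(2/3))]² = 0.012.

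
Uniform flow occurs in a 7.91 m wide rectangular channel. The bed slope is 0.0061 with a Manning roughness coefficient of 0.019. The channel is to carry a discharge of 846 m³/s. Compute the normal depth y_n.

Manning's equation rearranged: A R^(2/3) = nQ / (1·√S) = 0.019 × 846 / (√0.0061) = 205.8.
Trying y = 8.8 m: A R^(2/3) = 135.9 — too small.
Trying y = 14.1 m: A R^(2/3) = 236.5 — too large.
Trying y = 12.5 m: A R^(2/3) = 205.9 — matches.

y_n = 12.5 m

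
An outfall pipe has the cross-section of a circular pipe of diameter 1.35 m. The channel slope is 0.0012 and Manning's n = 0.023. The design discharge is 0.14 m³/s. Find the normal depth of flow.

y_n = 0.334 m

Manning's equation rearranged: A R^(2/3) = nQ / (1·√S) = 0.023 × 0.14 / (√0.0012) = 0.09295.
At y = 0.361 m: A R^(2/3) = 0.1086 — over.
At y = 0.241 m: A R^(2/3) = 0.04822 — short.
At y = 0.334 m: A R^(2/3) = 0.0931 — ≈ 0.09295.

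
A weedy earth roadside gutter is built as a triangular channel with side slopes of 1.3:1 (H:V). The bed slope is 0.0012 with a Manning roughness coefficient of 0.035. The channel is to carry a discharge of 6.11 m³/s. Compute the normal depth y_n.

Manning's equation rearranged: A R^(2/3) = nQ / (1·√S) = 0.035 × 6.11 / (√0.0012) = 6.173.
At y = 2.67 m: A R^(2/3) = 9.623 — high.
At y = 1.79 m: A R^(2/3) = 3.313 — low.
At y = 2.26 m: A R^(2/3) = 6.17 — close enough.

y_n = 2.26 m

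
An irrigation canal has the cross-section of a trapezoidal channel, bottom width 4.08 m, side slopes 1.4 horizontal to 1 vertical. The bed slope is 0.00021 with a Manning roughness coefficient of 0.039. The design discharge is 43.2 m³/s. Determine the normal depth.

Manning's equation rearranged: A R^(2/3) = nQ / (1·√S) = 0.039 × 43.2 / (√0.00021) = 116.3.
Trying y = 5.72 m: A R^(2/3) = 140.9 — high.
Trying y = 3.77 m: A R^(2/3) = 57.28 — low.
Trying y = 5.24 m: A R^(2/3) = 116.1 — ≈ 116.3.

y_n = 5.24 m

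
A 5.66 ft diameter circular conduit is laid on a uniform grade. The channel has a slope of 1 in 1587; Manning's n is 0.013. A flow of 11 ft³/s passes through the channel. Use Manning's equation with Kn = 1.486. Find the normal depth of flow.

y_n = 1.33 ft

Manning's equation rearranged: A R^(2/3) = nQ / (1.486·√S) = 0.013 × 11 / (1.486 × √0.0006301) = 3.834.
Try y = 1.48 ft: A R^(2/3) = 4.747 — too large.
Try y = 1.05 ft: A R^(2/3) = 2.384 — too small.
Try y = 1.33 ft: A R^(2/3) = 3.84 — close enough.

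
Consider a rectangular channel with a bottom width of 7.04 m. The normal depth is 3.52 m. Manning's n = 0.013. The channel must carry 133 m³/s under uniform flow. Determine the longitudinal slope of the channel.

S = 0.00229

Flow area A = b·y = 7.04 × 3.52 = 24.78 m². Wetted perimeter P = b + 2y = 7.04 + 2×3.52 = 14.08 m.
Hydraulic radius R = A/P = 24.78/14.08 = 1.76 m.
From Manning's equation, S = [nQ / (1 A R^(2/3))]² = [0.013 × 133 / (1 × 24.78 × 1.76^(2/3))]² = 0.00229.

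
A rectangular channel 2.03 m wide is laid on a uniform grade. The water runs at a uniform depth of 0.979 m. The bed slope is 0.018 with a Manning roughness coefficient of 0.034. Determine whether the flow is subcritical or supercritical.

subcritical

Flow area A = b·y = 2.03 × 0.979 = 1.987 m². Wetted perimeter P = b + 2y = 2.03 + 2×0.979 = 3.988 m.
Hydraulic radius R = A/P = 1.987/3.988 = 0.4983 m.
V = (1/n) R^(2/3) √S = (1/0.034) × 0.4983^(2/3) × √0.018 = 2.48 m/s. Hydraulic depth D_h = A/T = 1.987/2.03 = 0.979 m.
Froude number Fr = V/√(g·D_h) = 2.48/√(9.81×0.979) = 0.8, which is less than 1, so the flow is subcritical.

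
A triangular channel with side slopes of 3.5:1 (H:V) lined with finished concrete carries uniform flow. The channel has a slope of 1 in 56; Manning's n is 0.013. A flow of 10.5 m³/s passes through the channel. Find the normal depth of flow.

y_n = 0.757 m

Manning's equation rearranged: A R^(2/3) = nQ / (1·√S) = 0.013 × 10.5 / (√0.01786) = 1.021.
Try y = 0.968 m: A R^(2/3) = 1.969 — over.
Try y = 0.619 m: A R^(2/3) = 0.5978 — short.
Try y = 0.757 m: A R^(2/3) = 1.022 — matches.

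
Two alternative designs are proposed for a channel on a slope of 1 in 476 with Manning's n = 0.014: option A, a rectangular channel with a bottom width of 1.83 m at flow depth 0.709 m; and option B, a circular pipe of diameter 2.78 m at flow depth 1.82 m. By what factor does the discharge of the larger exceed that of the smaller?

Channel A: Flow area A = b·y = 1.83 × 0.709 = 1.297 m². Wetted perimeter P = b + 2y = 1.83 + 2×0.709 = 3.248 m. Hydraulic radius R = A/P = 1.297/3.248 = 0.3995 m. Q_A = (1/0.014)·1.297·0.3995^(2/3)·√0.002101 = 2.304 m³/s.
Channel B: For a circular section of diameter D = 2.78 m at depth y = 1.82 m, the central angle is θ = 2 arccos(1 − 2y/D) = 3.771 rad. Then A = (D²/8)(θ − sin θ) = 4.211 m² and P = Dθ/2 = 5.241 m. Hydraulic radius R = A/P = 4.211/5.241 = 0.8034 m. Q_B = (1/0.014)·4.211·0.8034^(2/3)·√0.002101 = 11.91 m³/s.
The larger discharge is 11.91 m³/s and the smaller is 2.304 m³/s; the ratio is 5.17.

5.17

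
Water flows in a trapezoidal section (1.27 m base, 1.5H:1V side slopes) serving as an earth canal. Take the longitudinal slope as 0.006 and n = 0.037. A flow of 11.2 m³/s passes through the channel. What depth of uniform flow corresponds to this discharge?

y_n = 1.62 m

Manning's equation rearranged: A R^(2/3) = nQ / (1·√S) = 0.037 × 11.2 / (√0.006) = 5.35.
Try y = 1.89 m: A R^(2/3) = 7.548 — over.
Try y = 1.21 m: A R^(2/3) = 2.837 — short.
Try y = 1.62 m: A R^(2/3) = 5.349 — matches.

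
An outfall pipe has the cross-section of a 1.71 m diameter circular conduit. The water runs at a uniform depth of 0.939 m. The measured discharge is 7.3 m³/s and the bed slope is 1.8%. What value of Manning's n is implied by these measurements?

n = 0.014

For a circular section of diameter D = 1.71 m at depth y = 0.939 m, the central angle is θ = 2 arccos(1 − 2y/D) = 3.338 rad. Then A = (D²/8)(θ − sin θ) = 1.292 m² and P = Dθ/2 = 2.854 m.
Hydraulic radius R = A/P = 1.292/2.854 = 0.4525 m.
Rearranging Manning's equation: n = (1/Q) A R^(2/3) S^(1/2) = (1/7.3) × 1.292 × 0.4525^(2/3) × √0.018 = 0.014.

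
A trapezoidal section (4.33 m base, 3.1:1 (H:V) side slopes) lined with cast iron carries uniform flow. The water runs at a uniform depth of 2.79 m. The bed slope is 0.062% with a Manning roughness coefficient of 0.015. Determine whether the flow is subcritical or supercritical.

With bottom width b = 4.33 m and side slope z = 3.1: A = (b + zy)y = (4.33 + 3.1×2.79)×2.79 = 36.21 m²; P = b + 2y√(1+z²) = 4.33 + 2×2.79×3.257 = 22.51 m.
Hydraulic radius R = A/P = 36.21/22.51 = 1.609 m.
V = (1/n) R^(2/3) √S = (1/0.015) × 1.609^(2/3) × √0.00062 = 2.279 m/s. Hydraulic depth D_h = A/T = 36.21/21.63 = 1.674 m.
Froude number Fr = V/√(g·D_h) = 2.279/√(9.81×1.674) = 0.562, which is less than 1, so the flow is subcritical.

subcritical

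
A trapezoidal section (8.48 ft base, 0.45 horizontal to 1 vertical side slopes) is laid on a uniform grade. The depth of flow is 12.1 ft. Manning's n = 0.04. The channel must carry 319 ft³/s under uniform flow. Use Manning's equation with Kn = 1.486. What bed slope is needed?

S = 0.00032

With bottom width b = 8.48 ft and side slope z = 0.45: A = (b + zy)y = (8.48 + 0.45×12.1)×12.1 = 168.5 ft²; P = b + 2y√(1+z²) = 8.48 + 2×12.1×1.097 = 35.02 ft.
Hydraulic radius R = A/P = 168.5/35.02 = 4.812 ft.
From Manning's equation, S = [nQ / (1.486 A R^(2/3))]² = [0.04 × 319 / (1.486 × 168.5 × 4.812^(2/3))]² = 0.00032.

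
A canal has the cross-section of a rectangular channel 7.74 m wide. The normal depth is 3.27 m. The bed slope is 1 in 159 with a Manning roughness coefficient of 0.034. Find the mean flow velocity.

V = 3.42 m/s

Flow area A = b·y = 7.74 × 3.27 = 25.31 m². Wetted perimeter P = b + 2y = 7.74 + 2×3.27 = 14.28 m.
Hydraulic radius R = A/P = 25.31/14.28 = 1.772 m.
From Manning's equation, V = (1/n) R^(2/3) S^(1/2) = (1/0.034) × 1.772^(2/3) × 0.006289^(1/2) = 3.42 m/s.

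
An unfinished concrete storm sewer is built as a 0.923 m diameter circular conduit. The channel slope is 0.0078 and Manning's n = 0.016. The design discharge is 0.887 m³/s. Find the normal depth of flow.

Manning's equation rearranged: A R^(2/3) = nQ / (1·√S) = 0.016 × 0.887 / (√0.0078) = 0.1607.
Try y = 0.634 m: A R^(2/3) = 0.2055 — over.
Try y = 0.455 m: A R^(2/3) = 0.1229 — short.
Try y = 0.536 m: A R^(2/3) = 0.1608 — ≈ 0.1607.

y_n = 0.536 m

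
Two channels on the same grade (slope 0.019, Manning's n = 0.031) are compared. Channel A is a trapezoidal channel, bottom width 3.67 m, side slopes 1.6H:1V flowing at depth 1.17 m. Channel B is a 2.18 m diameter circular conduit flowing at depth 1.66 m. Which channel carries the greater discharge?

channel A

Channel A: With bottom width b = 3.67 m and side slope z = 1.6: A = (b + zy)y = (3.67 + 1.6×1.17)×1.17 = 6.484 m²; P = b + 2y√(1+z²) = 3.67 + 2×1.17×1.887 = 8.085 m. Hydraulic radius R = A/P = 6.484/8.085 = 0.802 m. Q_A = (1/0.031)·6.484·0.802^(2/3)·√0.019 = 24.89 m³/s.
Channel B: For a circular section of diameter D = 2.18 m at depth y = 1.66 m, the central angle is θ = 2 arccos(1 − 2y/D) = 4.242 rad. Then A = (D²/8)(θ − sin θ) = 3.05 m² and P = Dθ/2 = 4.624 m. Hydraulic radius R = A/P = 3.05/4.624 = 0.6595 m. Q_B = (1/0.031)·3.05·0.6595^(2/3)·√0.019 = 10.27 m³/s.
Q_A = 24.89 m³/s vs Q_B = 10.27 m³/s, so channel A carries more.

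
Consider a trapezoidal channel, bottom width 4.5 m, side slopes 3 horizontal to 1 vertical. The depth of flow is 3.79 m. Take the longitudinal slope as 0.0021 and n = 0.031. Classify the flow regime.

With bottom width b = 4.5 m and side slope z = 3: A = (b + zy)y = (4.5 + 3×3.79)×3.79 = 60.15 m²; P = b + 2y√(1+z²) = 4.5 + 2×3.79×3.162 = 28.47 m.
Hydraulic radius R = A/P = 60.15/28.47 = 2.113 m.
V = (1/n) R^(2/3) √S = (1/0.031) × 2.113^(2/3) × √0.0021 = 2.434 m/s. Hydraulic depth D_h = A/T = 60.15/27.24 = 2.208 m.
Froude number Fr = V/√(g·D_h) = 2.434/√(9.81×2.208) = 0.523, which is less than 1, so the flow is subcritical.

subcritical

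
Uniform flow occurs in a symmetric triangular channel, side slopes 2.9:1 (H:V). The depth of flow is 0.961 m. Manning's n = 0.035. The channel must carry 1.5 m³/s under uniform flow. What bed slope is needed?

For a triangular section with side slope z = 2.9: A = zy² = 2.9×0.961² = 2.678 m²; P = 2y√(1+z²) = 2×0.961×3.068 = 5.896 m.
Hydraulic radius R = A/P = 2.678/5.896 = 0.4543 m.
From Manning's equation, S = [nQ / (1 A R^(2/3))]² = [0.035 × 1.5 / (1 × 2.678 × 0.4543^(2/3))]² = 0.0011.

S = 0.0011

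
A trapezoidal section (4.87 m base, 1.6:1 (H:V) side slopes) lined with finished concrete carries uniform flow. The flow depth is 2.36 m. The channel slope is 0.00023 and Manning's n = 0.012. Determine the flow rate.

With bottom width b = 4.87 m and side slope z = 1.6: A = (b + zy)y = (4.87 + 1.6×2.36)×2.36 = 20.4 m²; P = b + 2y√(1+z²) = 4.87 + 2×2.36×1.887 = 13.78 m.
Hydraulic radius R = A/P = 20.4/13.78 = 1.481 m.
Manning's equation: Q = (1/n) A R^(2/3) S^(1/2) = (1/0.012) × 20.4 × 1.481^(2/3) × 0.00023^(1/2) = 33.5 m³/s.

Q = 33.5 m³/s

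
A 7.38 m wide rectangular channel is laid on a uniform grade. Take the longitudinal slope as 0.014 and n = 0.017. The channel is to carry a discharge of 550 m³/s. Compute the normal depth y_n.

Manning's equation rearranged: A R^(2/3) = nQ / (1·√S) = 0.017 × 550 / (√0.014) = 79.02.
Try y = 7.51 m: A R^(2/3) = 101.4 — over.
Try y = 5.39 m: A R^(2/3) = 67.09 — short.
Try y = 6.14 m: A R^(2/3) = 79.07 — ≈ 79.02.

y_n = 6.14 m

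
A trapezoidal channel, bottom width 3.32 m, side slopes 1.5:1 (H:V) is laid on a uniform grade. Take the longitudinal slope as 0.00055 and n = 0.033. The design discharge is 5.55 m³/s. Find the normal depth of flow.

y_n = 1.47 m

Manning's equation rearranged: A R^(2/3) = nQ / (1·√S) = 0.033 × 5.55 / (√0.00055) = 7.81.
Try y = 1.8 m: A R^(2/3) = 11.58 — over.
Try y = 1.03 m: A R^(2/3) = 3.997 — short.
Try y = 1.47 m: A R^(2/3) = 7.806 — matches.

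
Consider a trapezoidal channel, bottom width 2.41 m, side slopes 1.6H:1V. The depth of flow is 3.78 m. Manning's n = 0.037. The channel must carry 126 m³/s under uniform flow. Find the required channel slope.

With bottom width b = 2.41 m and side slope z = 1.6: A = (b + zy)y = (2.41 + 1.6×3.78)×3.78 = 31.97 m²; P = b + 2y√(1+z²) = 2.41 + 2×3.78×1.887 = 16.67 m.
Hydraulic radius R = A/P = 31.97/16.67 = 1.917 m.
From Manning's equation, S = [nQ / (1 A R^(2/3))]² = [0.037 × 126 / (1 × 31.97 × 1.917^(2/3))]² = 0.00893.

S = 0.00893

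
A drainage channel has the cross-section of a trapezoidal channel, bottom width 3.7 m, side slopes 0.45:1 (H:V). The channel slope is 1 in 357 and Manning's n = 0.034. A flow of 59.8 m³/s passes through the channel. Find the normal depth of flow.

Manning's equation rearranged: A R^(2/3) = nQ / (1·√S) = 0.034 × 59.8 / (√0.002801) = 38.42.
At y = 4.92 m: A R^(2/3) = 46.31 — over.
At y = 3.22 m: A R^(2/3) = 22.12 — short.
At y = 4.43 m: A R^(2/3) = 38.42 — matches.

y_n = 4.43 m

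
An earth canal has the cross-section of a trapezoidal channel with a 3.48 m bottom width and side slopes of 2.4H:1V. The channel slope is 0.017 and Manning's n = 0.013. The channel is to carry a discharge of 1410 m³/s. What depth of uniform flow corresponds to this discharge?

y_n = 4.9 m

Manning's equation rearranged: A R^(2/3) = nQ / (1·√S) = 0.013 × 1410 / (√0.017) = 140.6.
Trying y = 5.49 m: A R^(2/3) = 184 — too large.
Trying y = 3.98 m: A R^(2/3) = 86.28 — too small.
Trying y = 4.9 m: A R^(2/3) = 140.4 — ≈ 140.6.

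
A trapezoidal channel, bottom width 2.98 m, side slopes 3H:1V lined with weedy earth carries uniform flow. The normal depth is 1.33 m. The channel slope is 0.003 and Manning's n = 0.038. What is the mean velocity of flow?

V = 1.26 m/s

With bottom width b = 2.98 m and side slope z = 3: A = (b + zy)y = (2.98 + 3×1.33)×1.33 = 9.27 m²; P = b + 2y√(1+z²) = 2.98 + 2×1.33×3.162 = 11.39 m.
Hydraulic radius R = A/P = 9.27/11.39 = 0.8138 m.
From Manning's equation, V = (1/n) R^(2/3) S^(1/2) = (1/0.038) × 0.8138^(2/3) × 0.003^(1/2) = 1.26 m/s.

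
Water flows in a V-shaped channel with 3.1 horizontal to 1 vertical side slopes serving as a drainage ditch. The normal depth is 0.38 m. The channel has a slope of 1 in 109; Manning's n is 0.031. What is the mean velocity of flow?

For a triangular section with side slope z = 3.1: A = zy² = 3.1×0.38² = 0.4476 m²; P = 2y√(1+z²) = 2×0.38×3.257 = 2.476 m.
Hydraulic radius R = A/P = 0.4476/2.476 = 0.1808 m.
From Manning's equation, V = (1/n) R^(2/3) S^(1/2) = (1/0.031) × 0.1808^(2/3) × 0.009174^(1/2) = 0.988 m/s.

V = 0.988 m/s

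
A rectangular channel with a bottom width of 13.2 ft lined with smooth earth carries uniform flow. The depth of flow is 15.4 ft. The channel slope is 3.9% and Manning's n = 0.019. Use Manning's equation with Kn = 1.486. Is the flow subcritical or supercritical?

Flow area A = b·y = 13.2 × 15.4 = 203.3 ft². Wetted perimeter P = b + 2y = 13.2 + 2×15.4 = 44 ft.
Hydraulic radius R = A/P = 203.3/44 = 4.62 ft.
V = (1.486/n) R^(2/3) √S = (1.486/0.019) × 4.62^(2/3) × √0.039 = 42.84 ft/s. Hydraulic depth D_h = A/T = 203.3/13.2 = 15.4 ft.
Froude number Fr = V/√(g·D_h) = 42.84/√(32.2×15.4) = 1.92, which is greater than 1, so the flow is supercritical.

supercritical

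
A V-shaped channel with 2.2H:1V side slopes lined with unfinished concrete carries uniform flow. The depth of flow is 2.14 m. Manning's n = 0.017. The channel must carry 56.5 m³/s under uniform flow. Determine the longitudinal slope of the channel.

For a triangular section with side slope z = 2.2: A = zy² = 2.2×2.14² = 10.08 m²; P = 2y√(1+z²) = 2×2.14×2.417 = 10.34 m.
Hydraulic radius R = A/P = 10.08/10.34 = 0.9741 m.
From Manning's equation, S = [nQ / (1 A R^(2/3))]² = [0.017 × 56.5 / (1 × 10.08 × 0.9741^(2/3))]² = 0.00941.

S = 0.00941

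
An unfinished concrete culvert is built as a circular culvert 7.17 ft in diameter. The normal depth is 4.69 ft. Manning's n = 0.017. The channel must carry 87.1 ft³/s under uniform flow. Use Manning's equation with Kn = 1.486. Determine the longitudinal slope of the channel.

For a circular section of diameter D = 7.17 ft at depth y = 4.69 ft, the central angle is θ = 2 arccos(1 − 2y/D) = 3.768 rad. Then A = (D²/8)(θ − sin θ) = 27.98 ft² and P = Dθ/2 = 13.51 ft.
Hydraulic radius R = A/P = 27.98/13.51 = 2.071 ft.
From Manning's equation, S = [nQ / (1.486 A R^(2/3))]² = [0.017 × 87.1 / (1.486 × 27.98 × 2.071^(2/3))]² = 0.00048.

S = 0.00048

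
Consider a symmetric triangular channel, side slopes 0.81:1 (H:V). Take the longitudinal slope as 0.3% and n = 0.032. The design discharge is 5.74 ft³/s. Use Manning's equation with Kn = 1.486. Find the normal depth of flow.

y_n = 1.96 ft

Manning's equation rearranged: A R^(2/3) = nQ / (1.486·√S) = 0.032 × 5.74 / (1.486 × √0.003) = 2.257.
Trying y = 1.4 ft: A R^(2/3) = 0.9193 — low.
Trying y = 2.36 ft: A R^(2/3) = 3.7 — high.
Trying y = 1.96 ft: A R^(2/3) = 2.255 — ≈ 2.257.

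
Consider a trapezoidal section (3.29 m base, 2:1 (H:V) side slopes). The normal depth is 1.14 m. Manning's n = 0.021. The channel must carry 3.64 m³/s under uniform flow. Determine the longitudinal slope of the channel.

With bottom width b = 3.29 m and side slope z = 2: A = (b + zy)y = (3.29 + 2×1.14)×1.14 = 6.35 m²; P = b + 2y√(1+z²) = 3.29 + 2×1.14×2.236 = 8.388 m.
Hydraulic radius R = A/P = 6.35/8.388 = 0.757 m.
From Manning's equation, S = [nQ / (1 A R^(2/3))]² = [0.021 × 3.64 / (1 × 6.35 × 0.757^(2/3))]² = 0.00021.

S = 0.00021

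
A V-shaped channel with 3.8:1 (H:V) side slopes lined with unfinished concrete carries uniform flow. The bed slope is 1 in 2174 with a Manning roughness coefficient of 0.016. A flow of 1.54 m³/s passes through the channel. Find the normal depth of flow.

y_n = 0.766 m

Manning's equation rearranged: A R^(2/3) = nQ / (1·√S) = 0.016 × 1.54 / (√0.00046) = 1.149.
Try y = 0.924 m: A R^(2/3) = 1.896 — high.
Try y = 0.766 m: A R^(2/3) = 1.15 — close enough.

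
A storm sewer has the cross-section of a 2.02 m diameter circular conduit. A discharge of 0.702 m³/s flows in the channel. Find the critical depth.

At critical depth, Q² T / (g A³) = 1, i.e. A³/T = Q²/g = 0.702²/9.81 = 0.05023.
Trying y = 0.329 m: A³/T = 0.02625 — low.
Trying y = 0.482 m: A³/T = 0.1172 — high.
Trying y = 0.388 m: A³/T = 0.05018 — matches.

y_c = 0.388 m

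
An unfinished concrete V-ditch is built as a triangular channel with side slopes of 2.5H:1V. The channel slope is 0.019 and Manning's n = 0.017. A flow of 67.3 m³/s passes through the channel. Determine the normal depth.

y_n = 1.9 m

Manning's equation rearranged: A R^(2/3) = nQ / (1·√S) = 0.017 × 67.3 / (√0.019) = 8.3.
Trying y = 2.06 m: A R^(2/3) = 10.3 — too large.
Trying y = 1.52 m: A R^(2/3) = 4.578 — too small.
Trying y = 1.9 m: A R^(2/3) = 8.301 — close enough.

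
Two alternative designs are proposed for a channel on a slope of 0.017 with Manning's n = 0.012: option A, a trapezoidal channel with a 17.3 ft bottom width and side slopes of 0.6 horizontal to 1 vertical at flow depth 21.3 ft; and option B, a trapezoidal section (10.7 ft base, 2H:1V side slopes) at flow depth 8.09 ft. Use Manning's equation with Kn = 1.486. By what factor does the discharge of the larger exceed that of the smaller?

4.77

Channel A: With bottom width b = 17.3 ft and side slope z = 0.6: A = (b + zy)y = (17.3 + 0.6×21.3)×21.3 = 640.7 ft²; P = b + 2y√(1+z²) = 17.3 + 2×21.3×1.166 = 66.98 ft. Hydraulic radius R = A/P = 640.7/66.98 = 9.566 ft. Q_A = (1.486/0.012)·640.7·9.566^(2/3)·√0.017 = 46620 ft³/s.
Channel B: With bottom width b = 10.7 ft and side slope z = 2: A = (b + zy)y = (10.7 + 2×8.09)×8.09 = 217.5 ft²; P = b + 2y√(1+z²) = 10.7 + 2×8.09×2.236 = 46.88 ft. Hydraulic radius R = A/P = 217.5/46.88 = 4.639 ft. Q_B = (1.486/0.012)·217.5·4.639^(2/3)·√0.017 = 9766 ft³/s.
The larger discharge is 46620 ft³/s and the smaller is 9766 ft³/s; the ratio is 4.77.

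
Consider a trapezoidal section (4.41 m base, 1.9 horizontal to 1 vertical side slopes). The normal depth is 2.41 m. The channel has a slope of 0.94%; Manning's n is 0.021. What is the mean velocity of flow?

With bottom width b = 4.41 m and side slope z = 1.9: A = (b + zy)y = (4.41 + 1.9×2.41)×2.41 = 21.66 m²; P = b + 2y√(1+z²) = 4.41 + 2×2.41×2.147 = 14.76 m.
Hydraulic radius R = A/P = 21.66/14.76 = 1.468 m.
From Manning's equation, V = (1/n) R^(2/3) S^(1/2) = (1/0.021) × 1.468^(2/3) × 0.0094^(1/2) = 5.96 m/s.

V = 5.96 m/s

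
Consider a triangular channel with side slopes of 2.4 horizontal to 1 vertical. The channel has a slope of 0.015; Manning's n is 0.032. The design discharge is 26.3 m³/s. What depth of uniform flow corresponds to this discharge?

Manning's equation rearranged: A R^(2/3) = nQ / (1·√S) = 0.032 × 26.3 / (√0.015) = 6.872.
At y = 2.15 m: A R^(2/3) = 11.04 — over.
At y = 1.24 m: A R^(2/3) = 2.544 — short.
At y = 1.8 m: A R^(2/3) = 6.872 — matches.

y_n = 1.8 m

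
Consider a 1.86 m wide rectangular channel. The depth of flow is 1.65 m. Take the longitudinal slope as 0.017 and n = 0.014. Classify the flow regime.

Flow area A = b·y = 1.86 × 1.65 = 3.069 m². Wetted perimeter P = b + 2y = 1.86 + 2×1.65 = 5.16 m.
Hydraulic radius R = A/P = 3.069/5.16 = 0.5948 m.
V = (1/n) R^(2/3) √S = (1/0.014) × 0.5948^(2/3) × √0.017 = 6.587 m/s. Hydraulic depth D_h = A/T = 3.069/1.86 = 1.65 m.
Froude number Fr = V/√(g·D_h) = 6.587/√(9.81×1.65) = 1.64, which is greater than 1, so the flow is supercritical.

supercritical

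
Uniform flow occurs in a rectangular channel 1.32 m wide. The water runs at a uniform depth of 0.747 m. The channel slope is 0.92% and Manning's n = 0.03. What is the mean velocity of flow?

Flow area A = b·y = 1.32 × 0.747 = 0.986 m². Wetted perimeter P = b + 2y = 1.32 + 2×0.747 = 2.814 m.
Hydraulic radius R = A/P = 0.986/2.814 = 0.3504 m.
From Manning's equation, V = (1/n) R^(2/3) S^(1/2) = (1/0.03) × 0.3504^(2/3) × 0.0092^(1/2) = 1.59 m/s.

V = 1.59 m/s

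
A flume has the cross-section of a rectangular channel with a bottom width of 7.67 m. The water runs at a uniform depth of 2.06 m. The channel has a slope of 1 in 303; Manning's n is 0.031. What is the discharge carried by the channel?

Q = 35.6 m³/s

Flow area A = b·y = 7.67 × 2.06 = 15.8 m². Wetted perimeter P = b + 2y = 7.67 + 2×2.06 = 11.79 m.
Hydraulic radius R = A/P = 15.8/11.79 = 1.34 m.
Manning's equation: Q = (1/n) A R^(2/3) S^(1/2) = (1/0.031) × 15.8 × 1.34^(2/3) × 0.0033^(1/2) = 35.6 m³/s.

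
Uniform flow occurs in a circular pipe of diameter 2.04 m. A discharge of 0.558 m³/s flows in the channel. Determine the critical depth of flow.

At critical depth, Q² T / (g A³) = 1, i.e. A³/T = Q²/g = 0.558²/9.81 = 0.03174.
At y = 0.272 m: A³/T = 0.01254 — short.
At y = 0.393 m: A³/T = 0.05332 — over.
At y = 0.344 m: A³/T = 0.03161 — ≈ 0.03174.

y_c = 0.344 m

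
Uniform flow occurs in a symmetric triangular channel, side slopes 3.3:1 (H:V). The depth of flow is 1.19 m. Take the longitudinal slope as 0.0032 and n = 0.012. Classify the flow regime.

For a triangular section with side slope z = 3.3: A = zy² = 3.3×1.19² = 4.673 m²; P = 2y√(1+z²) = 2×1.19×3.448 = 8.207 m.
Hydraulic radius R = A/P = 4.673/8.207 = 0.5694 m.
V = (1/n) R^(2/3) √S = (1/0.012) × 0.5694^(2/3) × √0.0032 = 3.239 m/s. Hydraulic depth D_h = A/T = 4.673/7.854 = 0.595 m.
Froude number Fr = V/√(g·D_h) = 3.239/√(9.81×0.595) = 1.34, which is greater than 1, so the flow is supercritical.

supercritical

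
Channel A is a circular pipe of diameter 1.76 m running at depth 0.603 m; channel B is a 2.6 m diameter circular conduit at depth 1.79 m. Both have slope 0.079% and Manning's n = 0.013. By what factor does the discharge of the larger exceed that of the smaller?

Channel A: For a circular section of diameter D = 1.76 m at depth y = 0.603 m, the central angle is θ = 2 arccos(1 − 2y/D) = 2.501 rad. Then A = (D²/8)(θ − sin θ) = 0.7371 m² and P = Dθ/2 = 2.201 m. Hydraulic radius R = A/P = 0.7371/2.201 = 0.3349 m. Q_A = (1/0.013)·0.7371·0.3349^(2/3)·√0.00079 = 0.7685 m³/s.
Channel B: For a circular section of diameter D = 2.6 m at depth y = 1.79 m, the central angle is θ = 2 arccos(1 − 2y/D) = 3.915 rad. Then A = (D²/8)(θ − sin θ) = 3.898 m² and P = Dθ/2 = 5.089 m. Hydraulic radius R = A/P = 3.898/5.089 = 0.7659 m. Q_B = (1/0.013)·3.898·0.7659^(2/3)·√0.00079 = 7.055 m³/s.
The larger discharge is 7.055 m³/s and the smaller is 0.7685 m³/s; the ratio is 9.18.

9.18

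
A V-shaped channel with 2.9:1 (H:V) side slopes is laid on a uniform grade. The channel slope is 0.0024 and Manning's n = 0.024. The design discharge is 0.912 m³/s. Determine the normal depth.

y_n = 0.598 m

Manning's equation rearranged: A R^(2/3) = nQ / (1·√S) = 0.024 × 0.912 / (√0.0024) = 0.4468.
At y = 0.508 m: A R^(2/3) = 0.2891 — low.
At y = 0.753 m: A R^(2/3) = 0.8258 — high.
At y = 0.598 m: A R^(2/3) = 0.4467 — ≈ 0.4468.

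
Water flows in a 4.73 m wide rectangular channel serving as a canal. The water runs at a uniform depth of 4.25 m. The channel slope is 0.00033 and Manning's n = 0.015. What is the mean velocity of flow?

Flow area A = b·y = 4.73 × 4.25 = 20.1 m². Wetted perimeter P = b + 2y = 4.73 + 2×4.25 = 13.23 m.
Hydraulic radius R = A/P = 20.1/13.23 = 1.519 m.
From Manning's equation, V = (1/n) R^(2/3) S^(1/2) = (1/0.015) × 1.519^(2/3) × 0.00033^(1/2) = 1.6 m/s.

V = 1.6 m/s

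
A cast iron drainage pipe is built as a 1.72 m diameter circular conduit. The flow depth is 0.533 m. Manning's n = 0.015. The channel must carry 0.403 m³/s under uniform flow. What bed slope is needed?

S = 0.00048

For a circular section of diameter D = 1.72 m at depth y = 0.533 m, the central angle is θ = 2 arccos(1 − 2y/D) = 2.361 rad. Then A = (D²/8)(θ − sin θ) = 0.6132 m² and P = Dθ/2 = 2.031 m.
Hydraulic radius R = A/P = 0.6132/2.031 = 0.3019 m.
From Manning's equation, S = [nQ / (1 A R^(2/3))]² = [0.015 × 0.403 / (1 × 0.6132 × 0.3019^(2/3))]² = 0.00048.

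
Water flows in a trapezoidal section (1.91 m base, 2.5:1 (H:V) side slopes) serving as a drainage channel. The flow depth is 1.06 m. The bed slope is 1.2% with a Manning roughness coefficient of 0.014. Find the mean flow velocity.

With bottom width b = 1.91 m and side slope z = 2.5: A = (b + zy)y = (1.91 + 2.5×1.06)×1.06 = 4.834 m²; P = b + 2y√(1+z²) = 1.91 + 2×1.06×2.693 = 7.618 m.
Hydraulic radius R = A/P = 4.834/7.618 = 0.6345 m.
From Manning's equation, V = (1/n) R^(2/3) S^(1/2) = (1/0.014) × 0.6345^(2/3) × 0.012^(1/2) = 5.78 m/s.

V = 5.78 m/s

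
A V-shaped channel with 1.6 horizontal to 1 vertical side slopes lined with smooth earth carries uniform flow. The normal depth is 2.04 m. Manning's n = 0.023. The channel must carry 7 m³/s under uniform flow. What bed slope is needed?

For a triangular section with side slope z = 1.6: A = zy² = 1.6×2.04² = 6.659 m²; P = 2y√(1+z²) = 2×2.04×1.887 = 7.698 m.
Hydraulic radius R = A/P = 6.659/7.698 = 0.865 m.
From Manning's equation, S = [nQ / (1 A R^(2/3))]² = [0.023 × 7 / (1 × 6.659 × 0.865^(2/3))]² = 0.000709.

S = 0.000709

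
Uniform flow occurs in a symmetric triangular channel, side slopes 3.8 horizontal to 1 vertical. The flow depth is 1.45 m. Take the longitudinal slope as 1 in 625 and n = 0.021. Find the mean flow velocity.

V = 1.5 m/s

For a triangular section with side slope z = 3.8: A = zy² = 3.8×1.45² = 7.989 m²; P = 2y√(1+z²) = 2×1.45×3.929 = 11.4 m.
Hydraulic radius R = A/P = 7.989/11.4 = 0.7011 m.
From Manning's equation, V = (1/n) R^(2/3) S^(1/2) = (1/0.021) × 0.7011^(2/3) × 0.0016^(1/2) = 1.5 m/s.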